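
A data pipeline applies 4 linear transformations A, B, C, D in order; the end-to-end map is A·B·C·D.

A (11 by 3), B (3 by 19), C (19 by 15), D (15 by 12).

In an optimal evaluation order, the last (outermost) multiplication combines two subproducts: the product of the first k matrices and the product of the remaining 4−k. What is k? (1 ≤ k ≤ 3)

1

Adjacent pairs: AB = 11·3·19 = 627; BC = 3·19·15 = 855; CD = 19·15·12 = 3420.
Length 3: A..C: k=1: 0+855+11·3·15=1350; k=2: 627+0+11·19·15=3762 → min 1350 | B..D: k=2: 0+3420+3·19·12=4104; k=3: 855+0+3·15·12=1395 → min 1395.
Top-level splits: k=1: (A..A)·(B..D) → 0+1395+11·3·12 = 1791; k=2: (A..B)·(C..D) → 627+3420+11·19·12 = 6555; k=3: (A..C)·(D..D) → 1350+0+11·15·12 = 3330.
Best split is after A, i.e. k = 1.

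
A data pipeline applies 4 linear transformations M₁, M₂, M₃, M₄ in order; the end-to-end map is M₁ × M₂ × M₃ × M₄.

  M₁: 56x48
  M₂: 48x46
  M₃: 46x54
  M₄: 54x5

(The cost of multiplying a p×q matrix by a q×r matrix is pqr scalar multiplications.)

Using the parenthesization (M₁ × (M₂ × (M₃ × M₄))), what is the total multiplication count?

(M₃ × M₄): 46×54 by 54×5 → 46×5, cost 46·54·5 = 12420
(M₂ × (M₃ × M₄)): 48×46 by 46×5 → 48×5, cost 48·46·5 = 11040; cumulative 23460
(M₁ × (M₂ × (M₃ × M₄))): 56×48 by 48×5 → 56×5, cost 56·48·5 = 13440; cumulative 36900
Total: 36900 scalar multiplications.

36900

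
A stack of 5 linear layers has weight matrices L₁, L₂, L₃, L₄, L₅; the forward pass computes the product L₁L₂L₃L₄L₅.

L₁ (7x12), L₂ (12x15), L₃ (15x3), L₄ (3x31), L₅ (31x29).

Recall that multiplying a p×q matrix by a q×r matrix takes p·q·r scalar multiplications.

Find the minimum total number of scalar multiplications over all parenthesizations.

4098

Adjacent pairs: L₁L₂ = 7·12·15 = 1260; L₂L₃ = 12·15·3 = 540; L₃L₄ = 15·3·31 = 1395; L₄L₅ = 3·31·29 = 2697.
Length 3: L₁..L₃: k=1: 0+540+7·12·3=792; k=2: 1260+0+7·15·3=1575 → min 792 | L₂..L₄: k=2: 0+1395+12·15·31=6975; k=3: 540+0+12·3·31=1656 → min 1656 | L₃..L₅: k=3: 0+2697+15·3·29=4002; k=4: 1395+0+15·31·29=14880 → min 4002.
Length 4: L₁..L₄: k=1: 0+1656+7·12·31=4260; k=2: 1260+1395+7·15·31=5910; k=3: 792+0+7·3·31=1443 → min 1443 | L₂..L₅: k=2: 0+4002+12·15·29=9222; k=3: 540+2697+12·3·29=4281; k=4: 1656+0+12·31·29=12444 → min 4281.
Length 5: L₁..L₅: k=1: 0+4281+7·12·29=6717; k=2: 1260+4002+7·15·29=8307; k=3: 792+2697+7·3·29=4098; k=4: 1443+0+7·31·29=7736 → min 4098.
Optimal order: ((L₁(L₂L₃))(L₄L₅)) with cost 4098.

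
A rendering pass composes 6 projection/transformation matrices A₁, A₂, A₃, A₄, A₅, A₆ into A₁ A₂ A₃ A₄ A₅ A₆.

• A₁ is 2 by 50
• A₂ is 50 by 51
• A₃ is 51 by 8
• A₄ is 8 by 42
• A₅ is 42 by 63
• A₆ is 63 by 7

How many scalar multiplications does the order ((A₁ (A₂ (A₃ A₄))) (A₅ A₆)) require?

(A₃ A₄): 51×8 by 8×42 → 51×42, cost 51·8·42 = 17136
(A₂ (A₃ A₄)): 50×51 by 51×42 → 50×42, cost 50·51·42 = 107100; cumulative 124236
(A₁ (A₂ (A₃ A₄))): 2×50 by 50×42 → 2×42, cost 2·50·42 = 4200; cumulative 128436
(A₅ A₆): 42×63 by 63×7 → 42×7, cost 42·63·7 = 18522
((A₁ (A₂ (A₃ A₄))) (A₅ A₆)): 2×42 by 42×7 → 2×7, cost 2·42·7 = 588; cumulative 147546
Total: 147546 scalar multiplications.

147546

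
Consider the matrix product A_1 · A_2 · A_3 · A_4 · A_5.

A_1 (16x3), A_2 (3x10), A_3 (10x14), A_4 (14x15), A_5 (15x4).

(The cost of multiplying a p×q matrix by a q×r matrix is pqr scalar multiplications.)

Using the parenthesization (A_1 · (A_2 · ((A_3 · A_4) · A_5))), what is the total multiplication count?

(A_3 · A_4): 10×14 by 14×15 → 10×15, cost 10·14·15 = 2100
((A_3 · A_4) · A_5): 10×15 by 15×4 → 10×4, cost 10·15·4 = 600; cumulative 2700
(A_2 · ((A_3 · A_4) · A_5)): 3×10 by 10×4 → 3×4, cost 3·10·4 = 120; cumulative 2820
(A_1 · (A_2 · ((A_3 · A_4) · A_5))): 16×3 by 3×4 → 16×4, cost 16·3·4 = 192; cumulative 3012
Total: 3012 scalar multiplications.

3012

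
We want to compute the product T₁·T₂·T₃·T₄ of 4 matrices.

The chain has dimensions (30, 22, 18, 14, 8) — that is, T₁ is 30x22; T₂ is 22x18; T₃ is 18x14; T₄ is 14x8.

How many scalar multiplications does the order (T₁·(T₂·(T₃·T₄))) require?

(T₃·T₄): 18×14 by 14×8 → 18×8, cost 18·14·8 = 2016
(T₂·(T₃·T₄)): 22×18 by 18×8 → 22×8, cost 22·18·8 = 3168; cumulative 5184
(T₁·(T₂·(T₃·T₄))): 30×22 by 22×8 → 30×8, cost 30·22·8 = 5280; cumulative 10464
Total: 10464 scalar multiplications.

10464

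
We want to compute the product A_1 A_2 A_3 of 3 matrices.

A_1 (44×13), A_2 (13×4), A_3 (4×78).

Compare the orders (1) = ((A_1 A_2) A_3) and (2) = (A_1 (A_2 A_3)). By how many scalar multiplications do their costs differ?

32656

Order (1) = ((A_1 A_2) A_3): (A_1 A_2): 44×13 by 13×4 → 44×4, cost 44·13·4 = 2288; ((A_1 A_2) A_3): 44×4 by 4×78 → 44×78, cost 44·4·78 = 13728; cumulative 16016. Total 16016.
Order (2) = (A_1 (A_2 A_3)): (A_2 A_3): 13×4 by 4×78 → 13×78, cost 13·4·78 = 4056; (A_1 (A_2 A_3)): 44×13 by 13×78 → 44×78, cost 44·13·78 = 44616; cumulative 48672. Total 48672.
Difference: |16016 − 48672| = 32656.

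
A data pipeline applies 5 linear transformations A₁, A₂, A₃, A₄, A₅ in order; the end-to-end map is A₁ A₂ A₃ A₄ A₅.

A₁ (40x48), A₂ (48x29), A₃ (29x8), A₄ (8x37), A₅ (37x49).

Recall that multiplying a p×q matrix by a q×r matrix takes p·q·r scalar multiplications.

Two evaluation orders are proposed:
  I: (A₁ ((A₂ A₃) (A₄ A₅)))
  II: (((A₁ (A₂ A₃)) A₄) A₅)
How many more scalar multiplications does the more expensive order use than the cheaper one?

27680

Order I = (A₁ ((A₂ A₃) (A₄ A₅))): (A₂ A₃): 48×29 by 29×8 → 48×8, cost 48·29·8 = 11136; (A₄ A₅): 8×37 by 37×49 → 8×49, cost 8·37·49 = 14504; ((A₂ A₃) (A₄ A₅)): 48×8 by 8×49 → 48×49, cost 48·8·49 = 18816; cumulative 44456; (A₁ ((A₂ A₃) (A₄ A₅))): 40×48 by 48×49 → 40×49, cost 40·48·49 = 94080; cumulative 138536. Total 138536.
Order II = (((A₁ (A₂ A₃)) A₄) A₅): (A₂ A₃): 48×29 by 29×8 → 48×8, cost 48·29·8 = 11136; (A₁ (A₂ A₃)): 40×48 by 48×8 → 40×8, cost 40·48·8 = 15360; cumulative 26496; ((A₁ (A₂ A₃)) A₄): 40×8 by 8×37 → 40×37, cost 40·8·37 = 11840; cumulative 38336; (((A₁ (A₂ A₃)) A₄) A₅): 40×37 by 37×49 → 40×49, cost 40·37·49 = 72520; cumulative 110856. Total 110856.
Difference: |138536 − 110856| = 27680.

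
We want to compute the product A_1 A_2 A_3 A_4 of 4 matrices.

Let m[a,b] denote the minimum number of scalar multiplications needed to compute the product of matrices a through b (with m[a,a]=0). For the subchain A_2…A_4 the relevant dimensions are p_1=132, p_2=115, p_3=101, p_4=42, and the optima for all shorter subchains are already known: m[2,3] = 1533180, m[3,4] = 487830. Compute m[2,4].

m[2,4] = min over k∈[2,3] of m[2,k]+m[k+1,4]+p_{1}·p_k·p_{4}.
k=2: 0 + 487830 + 132·115·42 = 1125390; k=3: 1533180 + 0 + 132·101·42 = 2093124.
Minimum: 1125390 at k=2.

1125390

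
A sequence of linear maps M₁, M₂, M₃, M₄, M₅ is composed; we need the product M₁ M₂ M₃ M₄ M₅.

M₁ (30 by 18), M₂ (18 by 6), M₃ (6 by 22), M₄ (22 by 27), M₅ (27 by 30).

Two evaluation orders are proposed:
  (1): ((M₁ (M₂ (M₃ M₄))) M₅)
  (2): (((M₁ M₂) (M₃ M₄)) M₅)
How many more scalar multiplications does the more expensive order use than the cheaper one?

9396

Order (1) = ((M₁ (M₂ (M₃ M₄))) M₅): (M₃ M₄): 6×22 by 22×27 → 6×27, cost 6·22·27 = 3564; (M₂ (M₃ M₄)): 18×6 by 6×27 → 18×27, cost 18·6·27 = 2916; cumulative 6480; (M₁ (M₂ (M₃ M₄))): 30×18 by 18×27 → 30×27, cost 30·18·27 = 14580; cumulative 21060; ((M₁ (M₂ (M₃ M₄))) M₅): 30×27 by 27×30 → 30×30, cost 30·27·30 = 24300; cumulative 45360. Total 45360.
Order (2) = (((M₁ M₂) (M₃ M₄)) M₅): (M₁ M₂): 30×18 by 18×6 → 30×6, cost 30·18·6 = 3240; (M₃ M₄): 6×22 by 22×27 → 6×27, cost 6·22·27 = 3564; ((M₁ M₂) (M₃ M₄)): 30×6 by 6×27 → 30×27, cost 30·6·27 = 4860; cumulative 11664; (((M₁ M₂) (M₃ M₄)) M₅): 30×27 by 27×30 → 30×30, cost 30·27·30 = 24300; cumulative 35964. Total 35964.
Difference: |45360 − 35964| = 9396.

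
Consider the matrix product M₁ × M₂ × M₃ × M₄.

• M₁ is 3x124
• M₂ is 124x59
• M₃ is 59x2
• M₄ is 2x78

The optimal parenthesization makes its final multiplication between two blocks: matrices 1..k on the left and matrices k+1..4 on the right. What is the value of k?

Adjacent pairs: M₁M₂ = 3·124·59 = 21948; M₂M₃ = 124·59·2 = 14632; M₃M₄ = 59·2·78 = 9204.
Length 3: M₁..M₃: k=1: 0+14632+3·124·2=15376; k=2: 21948+0+3·59·2=22302 → min 15376 | M₂..M₄: k=2: 0+9204+124·59·78=579852; k=3: 14632+0+124·2·78=33976 → min 33976.
Top-level splits: k=1: (M₁..M₁)·(M₂..M₄) → 0+33976+3·124·78 = 62992; k=2: (M₁..M₂)·(M₃..M₄) → 21948+9204+3·59·78 = 44958; k=3: (M₁..M₃)·(M₄..M₄) → 15376+0+3·2·78 = 15844.
Best split is after M₃, i.e. k = 3.

3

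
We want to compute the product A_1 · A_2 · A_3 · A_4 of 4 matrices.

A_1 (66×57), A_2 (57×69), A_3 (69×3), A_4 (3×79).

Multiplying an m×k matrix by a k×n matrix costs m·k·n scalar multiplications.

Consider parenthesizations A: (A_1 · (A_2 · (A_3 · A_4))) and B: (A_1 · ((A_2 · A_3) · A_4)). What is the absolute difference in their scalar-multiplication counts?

Order A = (A_1 · (A_2 · (A_3 · A_4))): (A_3 · A_4): 69×3 by 3×79 → 69×79, cost 69·3·79 = 16353; (A_2 · (A_3 · A_4)): 57×69 by 69×79 → 57×79, cost 57·69·79 = 310707; cumulative 327060; (A_1 · (A_2 · (A_3 · A_4))): 66×57 by 57×79 → 66×79, cost 66·57·79 = 297198; cumulative 624258. Total 624258.
Order B = (A_1 · ((A_2 · A_3) · A_4)): (A_2 · A_3): 57×69 by 69×3 → 57×3, cost 57·69·3 = 11799; ((A_2 · A_3) · A_4): 57×3 by 3×79 → 57×79, cost 57·3·79 = 13509; cumulative 25308; (A_1 · ((A_2 · A_3) · A_4)): 66×57 by 57×79 → 66×79, cost 66·57·79 = 297198; cumulative 322506. Total 322506.
Difference: |624258 − 322506| = 301752.

301752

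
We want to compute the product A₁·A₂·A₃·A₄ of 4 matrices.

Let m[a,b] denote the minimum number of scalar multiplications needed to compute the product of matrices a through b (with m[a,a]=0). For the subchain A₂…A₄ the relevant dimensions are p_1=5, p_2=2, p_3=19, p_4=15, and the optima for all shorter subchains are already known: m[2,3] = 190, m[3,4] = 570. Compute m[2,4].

720

m[2,4] = min over k∈[2,3] of m[2,k]+m[k+1,4]+p_{1}·p_k·p_{4}.
k=2: 0 + 570 + 5·2·15 = 720; k=3: 190 + 0 + 5·19·15 = 1615.
Minimum: 720 at k=2.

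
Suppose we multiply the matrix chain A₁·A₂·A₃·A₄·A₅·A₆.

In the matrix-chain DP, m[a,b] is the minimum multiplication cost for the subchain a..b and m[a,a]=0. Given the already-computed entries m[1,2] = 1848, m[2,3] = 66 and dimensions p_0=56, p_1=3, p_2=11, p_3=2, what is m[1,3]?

m[1,3] = min over k∈[1,2] of m[1,k]+m[k+1,3]+p_{0}·p_k·p_{3}.
k=1: 0 + 66 + 56·3·2 = 402; k=2: 1848 + 0 + 56·11·2 = 3080.
Minimum: 402 at k=1.

402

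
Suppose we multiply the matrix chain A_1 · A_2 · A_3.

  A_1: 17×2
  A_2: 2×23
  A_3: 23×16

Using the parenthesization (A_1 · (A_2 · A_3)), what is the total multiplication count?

(A_2 · A_3): 2×23 by 23×16 → 2×16, cost 2·23·16 = 736
(A_1 · (A_2 · A_3)): 17×2 by 2×16 → 17×16, cost 17·2·16 = 544; cumulative 1280
Total: 1280 scalar multiplications.

1280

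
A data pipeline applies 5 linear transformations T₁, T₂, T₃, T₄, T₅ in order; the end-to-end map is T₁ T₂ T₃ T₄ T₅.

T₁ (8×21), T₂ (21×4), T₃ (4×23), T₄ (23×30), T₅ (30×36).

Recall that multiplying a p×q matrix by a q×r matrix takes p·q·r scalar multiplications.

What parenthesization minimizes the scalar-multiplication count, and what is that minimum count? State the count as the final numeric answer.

Adjacent pairs: T₁T₂ = 8·21·4 = 672; T₂T₃ = 21·4·23 = 1932; T₃T₄ = 4·23·30 = 2760; T₄T₅ = 23·30·36 = 24840.
Length 3: T₁..T₃: k=1: 0+1932+8·21·23=5796; k=2: 672+0+8·4·23=1408 → min 1408 | T₂..T₄: k=2: 0+2760+21·4·30=5280; k=3: 1932+0+21·23·30=16422 → min 5280 | T₃..T₅: k=3: 0+24840+4·23·36=28152; k=4: 2760+0+4·30·36=7080 → min 7080.
Length 4: T₁..T₄: k=1: 0+5280+8·21·30=10320; k=2: 672+2760+8·4·30=4392; k=3: 1408+0+8·23·30=6928 → min 4392 | T₂..T₅: k=2: 0+7080+21·4·36=10104; k=3: 1932+24840+21·23·36=44160; k=4: 5280+0+21·30·36=27960 → min 10104.
Length 5: T₁..T₅: k=1: 0+10104+8·21·36=16152; k=2: 672+7080+8·4·36=8904; k=3: 1408+24840+8·23·36=32872; k=4: 4392+0+8·30·36=13032 → min 8904.
Optimal parenthesization: ((T₁ T₂) ((T₃ T₄) T₅)) with cost 8904.

8904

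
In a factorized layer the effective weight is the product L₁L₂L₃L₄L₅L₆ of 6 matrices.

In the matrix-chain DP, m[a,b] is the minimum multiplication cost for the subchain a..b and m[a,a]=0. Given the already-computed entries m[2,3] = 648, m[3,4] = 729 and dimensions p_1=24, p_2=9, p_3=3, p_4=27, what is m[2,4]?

m[2,4] = min over k∈[2,3] of m[2,k]+m[k+1,4]+p_{1}·p_k·p_{4}.
k=2: 0 + 729 + 24·9·27 = 6561; k=3: 648 + 0 + 24·3·27 = 2592.
Minimum: 2592 at k=3.

2592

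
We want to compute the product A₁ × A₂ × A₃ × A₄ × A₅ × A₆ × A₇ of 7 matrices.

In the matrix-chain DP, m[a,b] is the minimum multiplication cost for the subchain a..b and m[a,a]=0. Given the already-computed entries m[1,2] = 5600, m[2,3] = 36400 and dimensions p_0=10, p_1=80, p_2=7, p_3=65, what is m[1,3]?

10150

m[1,3] = min over k∈[1,2] of m[1,k]+m[k+1,3]+p_{0}·p_k·p_{3}.
k=1: 0 + 36400 + 10·80·65 = 88400; k=2: 5600 + 0 + 10·7·65 = 10150.
Minimum: 10150 at k=2.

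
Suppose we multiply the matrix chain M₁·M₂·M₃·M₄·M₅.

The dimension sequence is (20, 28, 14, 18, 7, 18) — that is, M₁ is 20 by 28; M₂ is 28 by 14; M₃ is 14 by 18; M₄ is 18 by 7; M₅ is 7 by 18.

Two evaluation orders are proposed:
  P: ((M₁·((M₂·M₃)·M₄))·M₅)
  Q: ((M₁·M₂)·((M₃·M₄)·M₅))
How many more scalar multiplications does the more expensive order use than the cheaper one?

Order P = ((M₁·((M₂·M₃)·M₄))·M₅): (M₂·M₃): 28×14 by 14×18 → 28×18, cost 28·14·18 = 7056; ((M₂·M₃)·M₄): 28×18 by 18×7 → 28×7, cost 28·18·7 = 3528; cumulative 10584; (M₁·((M₂·M₃)·M₄)): 20×28 by 28×7 → 20×7, cost 20·28·7 = 3920; cumulative 14504; ((M₁·((M₂·M₃)·M₄))·M₅): 20×7 by 7×18 → 20×18, cost 20·7·18 = 2520; cumulative 17024. Total 17024.
Order Q = ((M₁·M₂)·((M₃·M₄)·M₅)): (M₁·M₂): 20×28 by 28×14 → 20×14, cost 20·28·14 = 7840; (M₃·M₄): 14×18 by 18×7 → 14×7, cost 14·18·7 = 1764; ((M₃·M₄)·M₅): 14×7 by 7×18 → 14×18, cost 14·7·18 = 1764; cumulative 3528; ((M₁·M₂)·((M₃·M₄)·M₅)): 20×14 by 14×18 → 20×18, cost 20·14·18 = 5040; cumulative 16408. Total 16408.
Difference: |17024 − 16408| = 616.

616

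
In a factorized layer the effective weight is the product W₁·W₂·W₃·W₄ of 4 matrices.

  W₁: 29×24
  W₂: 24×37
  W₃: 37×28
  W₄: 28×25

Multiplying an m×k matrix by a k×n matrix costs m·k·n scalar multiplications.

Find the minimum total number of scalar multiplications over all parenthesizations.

Adjacent pairs: W₁W₂ = 29·24·37 = 25752; W₂W₃ = 24·37·28 = 24864; W₃W₄ = 37·28·25 = 25900.
Length 3: W₁..W₃: k=1: 0+24864+29·24·28=44352; k=2: 25752+0+29·37·28=55796 → min 44352 | W₂..W₄: k=2: 0+25900+24·37·25=48100; k=3: 24864+0+24·28·25=41664 → min 41664.
Length 4: W₁..W₄: k=1: 0+41664+29·24·25=59064; k=2: 25752+25900+29·37·25=78477; k=3: 44352+0+29·28·25=64652 → min 59064.
Optimal order: (W₁·((W₂·W₃)·W₄)) with cost 59064.

59064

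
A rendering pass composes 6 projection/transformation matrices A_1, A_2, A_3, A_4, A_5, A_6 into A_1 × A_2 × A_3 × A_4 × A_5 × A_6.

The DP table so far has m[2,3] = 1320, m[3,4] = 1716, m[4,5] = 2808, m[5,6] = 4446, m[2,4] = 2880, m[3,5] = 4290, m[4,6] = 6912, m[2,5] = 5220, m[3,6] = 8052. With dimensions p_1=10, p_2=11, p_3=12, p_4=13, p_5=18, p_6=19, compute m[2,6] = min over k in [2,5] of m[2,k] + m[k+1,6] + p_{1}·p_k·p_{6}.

m[2,6] = min over k∈[2,5] of m[2,k]+m[k+1,6]+p_{1}·p_k·p_{6}.
k=2: 0 + 8052 + 10·11·19 = 10142; k=3: 1320 + 6912 + 10·12·19 = 10512; k=4: 2880 + 4446 + 10·13·19 = 9796; k=5: 5220 + 0 + 10·18·19 = 8640.
Minimum: 8640 at k=5.

8640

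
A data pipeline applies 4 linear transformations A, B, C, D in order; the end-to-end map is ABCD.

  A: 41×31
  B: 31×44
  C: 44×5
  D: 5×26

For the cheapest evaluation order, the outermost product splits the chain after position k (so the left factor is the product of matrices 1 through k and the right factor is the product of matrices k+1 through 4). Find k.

Adjacent pairs: AB = 41·31·44 = 55924; BC = 31·44·5 = 6820; CD = 44·5·26 = 5720.
Length 3: A..C: k=1: 0+6820+41·31·5=13175; k=2: 55924+0+41·44·5=64944 → min 13175 | B..D: k=2: 0+5720+31·44·26=41184; k=3: 6820+0+31·5·26=10850 → min 10850.
Top-level splits: k=1: (A..A)·(B..D) → 0+10850+41·31·26 = 43896; k=2: (A..B)·(C..D) → 55924+5720+41·44·26 = 108548; k=3: (A..C)·(D..D) → 13175+0+41·5·26 = 18505.
Best split is after C, i.e. k = 3.

3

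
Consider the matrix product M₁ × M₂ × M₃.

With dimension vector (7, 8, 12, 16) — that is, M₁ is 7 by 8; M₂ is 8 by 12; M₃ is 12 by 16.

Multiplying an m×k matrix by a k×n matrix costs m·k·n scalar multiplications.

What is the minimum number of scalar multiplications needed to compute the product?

2016

Order (M₁ × (M₂ × M₃)): (M₂ × M₃): 8×12 by 12×16 → 8×16, cost 8·12·16 = 1536; (M₁ × (M₂ × M₃)): 7×8 by 8×16 → 7×16, cost 7·8·16 = 896; cumulative 2432. Total 2432.
Order ((M₁ × M₂) × M₃): (M₁ × M₂): 7×8 by 8×12 → 7×12, cost 7·8·12 = 672; ((M₁ × M₂) × M₃): 7×12 by 12×16 → 7×16, cost 7·12·16 = 1344; cumulative 2016. Total 2016.
Minimum: 2016.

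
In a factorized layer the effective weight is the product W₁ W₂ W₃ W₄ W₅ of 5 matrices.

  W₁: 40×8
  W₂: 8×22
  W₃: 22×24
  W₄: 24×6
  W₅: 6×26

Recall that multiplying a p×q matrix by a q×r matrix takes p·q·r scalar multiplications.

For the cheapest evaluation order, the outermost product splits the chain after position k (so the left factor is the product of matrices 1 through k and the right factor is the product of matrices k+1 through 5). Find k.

Adjacent pairs: W₁W₂ = 40·8·22 = 7040; W₂W₃ = 8·22·24 = 4224; W₃W₄ = 22·24·6 = 3168; W₄W₅ = 24·6·26 = 3744.
Length 3: W₁..W₃: k=1: 0+4224+40·8·24=11904; k=2: 7040+0+40·22·24=28160 → min 11904 | W₂..W₄: k=2: 0+3168+8·22·6=4224; k=3: 4224+0+8·24·6=5376 → min 4224 | W₃..W₅: k=3: 0+3744+22·24·26=17472; k=4: 3168+0+22·6·26=6600 → min 6600.
Length 4: W₁..W₄: k=1: 0+4224+40·8·6=6144; k=2: 7040+3168+40·22·6=15488; k=3: 11904+0+40·24·6=17664 → min 6144 | W₂..W₅: k=2: 0+6600+8·22·26=11176; k=3: 4224+3744+8·24·26=12960; k=4: 4224+0+8·6·26=5472 → min 5472.
Top-level splits: k=1: (W₁..W₁)·(W₂..W₅) → 0+5472+40·8·26 = 13792; k=2: (W₁..W₂)·(W₃..W₅) → 7040+6600+40·22·26 = 36520; k=3: (W₁..W₃)·(W₄..W₅) → 11904+3744+40·24·26 = 40608; k=4: (W₁..W₄)·(W₅..W₅) → 6144+0+40·6·26 = 12384.
Best split is after W₄, i.e. k = 4.

4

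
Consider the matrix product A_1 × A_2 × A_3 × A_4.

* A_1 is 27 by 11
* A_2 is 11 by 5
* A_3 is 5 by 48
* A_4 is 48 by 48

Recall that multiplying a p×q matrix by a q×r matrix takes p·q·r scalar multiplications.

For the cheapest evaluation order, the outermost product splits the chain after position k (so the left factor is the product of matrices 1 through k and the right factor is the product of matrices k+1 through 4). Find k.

Adjacent pairs: A_1A_2 = 27·11·5 = 1485; A_2A_3 = 11·5·48 = 2640; A_3A_4 = 5·48·48 = 11520.
Length 3: A_1..A_3: k=1: 0+2640+27·11·48=16896; k=2: 1485+0+27·5·48=7965 → min 7965 | A_2..A_4: k=2: 0+11520+11·5·48=14160; k=3: 2640+0+11·48·48=27984 → min 14160.
Top-level splits: k=1: (A_1..A_1)·(A_2..A_4) → 0+14160+27·11·48 = 28416; k=2: (A_1..A_2)·(A_3..A_4) → 1485+11520+27·5·48 = 19485; k=3: (A_1..A_3)·(A_4..A_4) → 7965+0+27·48·48 = 70173.
Best split is after A_2, i.e. k = 2.

2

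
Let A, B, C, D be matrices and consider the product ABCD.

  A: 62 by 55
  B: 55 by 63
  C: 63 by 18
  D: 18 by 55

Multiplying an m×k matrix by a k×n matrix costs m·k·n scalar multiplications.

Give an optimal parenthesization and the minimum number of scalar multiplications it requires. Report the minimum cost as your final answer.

185130

Adjacent pairs: AB = 62·55·63 = 214830; BC = 55·63·18 = 62370; CD = 63·18·55 = 62370.
Length 3: A..C: k=1: 0+62370+62·55·18=123750; k=2: 214830+0+62·63·18=285138 → min 123750 | B..D: k=2: 0+62370+55·63·55=252945; k=3: 62370+0+55·18·55=116820 → min 116820.
Length 4: A..D: k=1: 0+116820+62·55·55=304370; k=2: 214830+62370+62·63·55=492030; k=3: 123750+0+62·18·55=185130 → min 185130.
Optimal parenthesization: ((A(BC))D) with cost 185130.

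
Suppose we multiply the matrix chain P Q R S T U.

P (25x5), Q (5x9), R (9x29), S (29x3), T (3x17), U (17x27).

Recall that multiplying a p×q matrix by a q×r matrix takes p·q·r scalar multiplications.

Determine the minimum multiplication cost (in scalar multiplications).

4695

Adjacent pairs: PQ = 25·5·9 = 1125; QR = 5·9·29 = 1305; RS = 9·29·3 = 783; ST = 29·3·17 = 1479; TU = 3·17·27 = 1377.
Length 3: P..R: k=1: 0+1305+25·5·29=4930; k=2: 1125+0+25·9·29=7650 → min 4930 | Q..S: k=2: 0+783+5·9·3=918; k=3: 1305+0+5·29·3=1740 → min 918 | R..T: k=3: 0+1479+9·29·17=5916; k=4: 783+0+9·3·17=1242 → min 1242 | S..U: k=4: 0+1377+29·3·27=3726; k=5: 1479+0+29·17·27=14790 → min 3726.
Length 4: P..S: k=1: 0+918+25·5·3=1293; k=2: 1125+783+25·9·3=2583; k=3: 4930+0+25·29·3=7105 → min 1293 | Q..T: k=2: 0+1242+5·9·17=2007; k=3: 1305+1479+5·29·17=5249; k=4: 918+0+5·3·17=1173 → min 1173 | R..U: k=3: 0+3726+9·29·27=10773; k=4: 783+1377+9·3·27=2889; k=5: 1242+0+9·17·27=5373 → min 2889.
Length 5: P..T: k=1: 0+1173+25·5·17=3298; k=2: 1125+1242+25·9·17=6192; k=3: 4930+1479+25·29·17=18734; k=4: 1293+0+25·3·17=2568 → min 2568 | Q..U: k=2: 0+2889+5·9·27=4104; k=3: 1305+3726+5·29·27=8946; k=4: 918+1377+5·3·27=2700; k=5: 1173+0+5·17·27=3468 → min 2700.
Length 6: P..U: k=1: 0+2700+25·5·27=6075; k=2: 1125+2889+25·9·27=10089; k=3: 4930+3726+25·29·27=28231; k=4: 1293+1377+25·3·27=4695; k=5: 2568+0+25·17·27=14043 → min 4695.
Optimal order: ((P (Q (R S))) (T U)) with cost 4695.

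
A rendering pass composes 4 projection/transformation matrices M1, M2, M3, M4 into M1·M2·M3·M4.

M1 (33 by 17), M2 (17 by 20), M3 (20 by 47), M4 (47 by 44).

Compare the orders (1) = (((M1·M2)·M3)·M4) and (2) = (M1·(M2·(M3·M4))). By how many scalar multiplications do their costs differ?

29480

Order (1) = (((M1·M2)·M3)·M4): (M1·M2): 33×17 by 17×20 → 33×20, cost 33·17·20 = 11220; ((M1·M2)·M3): 33×20 by 20×47 → 33×47, cost 33·20·47 = 31020; cumulative 42240; (((M1·M2)·M3)·M4): 33×47 by 47×44 → 33×44, cost 33·47·44 = 68244; cumulative 110484. Total 110484.
Order (2) = (M1·(M2·(M3·M4))): (M3·M4): 20×47 by 47×44 → 20×44, cost 20·47·44 = 41360; (M2·(M3·M4)): 17×20 by 20×44 → 17×44, cost 17·20·44 = 14960; cumulative 56320; (M1·(M2·(M3·M4))): 33×17 by 17×44 → 33×44, cost 33·17·44 = 24684; cumulative 81004. Total 81004.
Difference: |110484 − 81004| = 29480.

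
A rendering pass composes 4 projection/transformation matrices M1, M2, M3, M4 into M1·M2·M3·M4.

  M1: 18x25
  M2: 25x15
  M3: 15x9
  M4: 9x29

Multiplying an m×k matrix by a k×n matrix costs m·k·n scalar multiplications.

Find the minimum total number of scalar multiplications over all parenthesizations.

Adjacent pairs: M1M2 = 18·25·15 = 6750; M2M3 = 25·15·9 = 3375; M3M4 = 15·9·29 = 3915.
Length 3: M1..M3: k=1: 0+3375+18·25·9=7425; k=2: 6750+0+18·15·9=9180 → min 7425 | M2..M4: k=2: 0+3915+25·15·29=14790; k=3: 3375+0+25·9·29=9900 → min 9900.
Length 4: M1..M4: k=1: 0+9900+18·25·29=22950; k=2: 6750+3915+18·15·29=18495; k=3: 7425+0+18·9·29=12123 → min 12123.
Optimal order: ((M1·(M2·M3))·M4) with cost 12123.

12123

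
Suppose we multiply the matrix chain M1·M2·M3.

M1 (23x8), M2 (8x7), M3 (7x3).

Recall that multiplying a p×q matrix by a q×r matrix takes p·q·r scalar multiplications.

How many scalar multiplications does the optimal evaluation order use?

720

Order (M1·(M2·M3)): (M2·M3): 8×7 by 7×3 → 8×3, cost 8·7·3 = 168; (M1·(M2·M3)): 23×8 by 8×3 → 23×3, cost 23·8·3 = 552; cumulative 720. Total 720.
Order ((M1·M2)·M3): (M1·M2): 23×8 by 8×7 → 23×7, cost 23·8·7 = 1288; ((M1·M2)·M3): 23×7 by 7×3 → 23×3, cost 23·7·3 = 483; cumulative 1771. Total 1771.
Minimum: 720.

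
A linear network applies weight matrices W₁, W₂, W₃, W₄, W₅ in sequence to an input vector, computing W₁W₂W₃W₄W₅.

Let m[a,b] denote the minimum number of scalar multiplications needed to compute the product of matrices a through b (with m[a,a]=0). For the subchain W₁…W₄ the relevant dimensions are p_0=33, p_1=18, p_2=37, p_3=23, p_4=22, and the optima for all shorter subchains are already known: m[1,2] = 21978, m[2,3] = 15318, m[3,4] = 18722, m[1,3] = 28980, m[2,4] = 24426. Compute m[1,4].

m[1,4] = min over k∈[1,3] of m[1,k]+m[k+1,4]+p_{0}·p_k·p_{4}.
k=1: 0 + 24426 + 33·18·22 = 37494; k=2: 21978 + 18722 + 33·37·22 = 67562; k=3: 28980 + 0 + 33·23·22 = 45678.
Minimum: 37494 at k=1.

37494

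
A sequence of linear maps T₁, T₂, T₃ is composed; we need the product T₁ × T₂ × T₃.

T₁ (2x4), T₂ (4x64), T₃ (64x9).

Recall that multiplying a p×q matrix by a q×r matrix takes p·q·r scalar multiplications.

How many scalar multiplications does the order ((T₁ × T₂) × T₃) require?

1664

(T₁ × T₂): 2×4 by 4×64 → 2×64, cost 2·4·64 = 512
((T₁ × T₂) × T₃): 2×64 by 64×9 → 2×9, cost 2·64·9 = 1152; cumulative 1664
Total: 1664 scalar multiplications.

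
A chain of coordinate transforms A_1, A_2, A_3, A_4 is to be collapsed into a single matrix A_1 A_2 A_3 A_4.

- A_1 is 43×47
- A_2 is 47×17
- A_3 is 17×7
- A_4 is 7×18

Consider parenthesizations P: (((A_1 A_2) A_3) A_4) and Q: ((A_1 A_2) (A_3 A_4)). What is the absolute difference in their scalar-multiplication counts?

Order P = (((A_1 A_2) A_3) A_4): (A_1 A_2): 43×47 by 47×17 → 43×17, cost 43·47·17 = 34357; ((A_1 A_2) A_3): 43×17 by 17×7 → 43×7, cost 43·17·7 = 5117; cumulative 39474; (((A_1 A_2) A_3) A_4): 43×7 by 7×18 → 43×18, cost 43·7·18 = 5418; cumulative 44892. Total 44892.
Order Q = ((A_1 A_2) (A_3 A_4)): (A_1 A_2): 43×47 by 47×17 → 43×17, cost 43·47·17 = 34357; (A_3 A_4): 17×7 by 7×18 → 17×18, cost 17·7·18 = 2142; ((A_1 A_2) (A_3 A_4)): 43×17 by 17×18 → 43×18, cost 43·17·18 = 13158; cumulative 49657. Total 49657.
Difference: |44892 − 49657| = 4765.

4765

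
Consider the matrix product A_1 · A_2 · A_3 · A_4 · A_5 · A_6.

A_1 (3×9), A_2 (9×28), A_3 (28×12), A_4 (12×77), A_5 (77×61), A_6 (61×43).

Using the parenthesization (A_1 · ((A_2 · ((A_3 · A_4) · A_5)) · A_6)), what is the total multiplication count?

(A_3 · A_4): 28×12 by 12×77 → 28×77, cost 28·12·77 = 25872
((A_3 · A_4) · A_5): 28×77 by 77×61 → 28×61, cost 28·77·61 = 131516; cumulative 157388
(A_2 · ((A_3 · A_4) · A_5)): 9×28 by 28×61 → 9×61, cost 9·28·61 = 15372; cumulative 172760
((A_2 · ((A_3 · A_4) · A_5)) · A_6): 9×61 by 61×43 → 9×43, cost 9·61·43 = 23607; cumulative 196367
(A_1 · ((A_2 · ((A_3 · A_4) · A_5)) · A_6)): 3×9 by 9×43 → 3×43, cost 3·9·43 = 1161; cumulative 197528
Total: 197528 scalar multiplications.

197528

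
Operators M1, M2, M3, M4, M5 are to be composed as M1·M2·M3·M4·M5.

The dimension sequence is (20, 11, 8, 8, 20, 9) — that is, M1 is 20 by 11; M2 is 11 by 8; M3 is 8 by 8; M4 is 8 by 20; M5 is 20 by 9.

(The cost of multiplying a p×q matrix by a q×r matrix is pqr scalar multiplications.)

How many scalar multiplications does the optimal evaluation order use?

4788

Adjacent pairs: M1M2 = 20·11·8 = 1760; M2M3 = 11·8·8 = 704; M3M4 = 8·8·20 = 1280; M4M5 = 8·20·9 = 1440.
Length 3: M1..M3: k=1: 0+704+20·11·8=2464; k=2: 1760+0+20·8·8=3040 → min 2464 | M2..M4: k=2: 0+1280+11·8·20=3040; k=3: 704+0+11·8·20=2464 → min 2464 | M3..M5: k=3: 0+1440+8·8·9=2016; k=4: 1280+0+8·20·9=2720 → min 2016.
Length 4: M1..M4: k=1: 0+2464+20·11·20=6864; k=2: 1760+1280+20·8·20=6240; k=3: 2464+0+20·8·20=5664 → min 5664 | M2..M5: k=2: 0+2016+11·8·9=2808; k=3: 704+1440+11·8·9=2936; k=4: 2464+0+11·20·9=4444 → min 2808.
Length 5: M1..M5: k=1: 0+2808+20·11·9=4788; k=2: 1760+2016+20·8·9=5216; k=3: 2464+1440+20·8·9=5344; k=4: 5664+0+20·20·9=9264 → min 4788.
Optimal order: (M1·(M2·(M3·(M4·M5)))) with cost 4788.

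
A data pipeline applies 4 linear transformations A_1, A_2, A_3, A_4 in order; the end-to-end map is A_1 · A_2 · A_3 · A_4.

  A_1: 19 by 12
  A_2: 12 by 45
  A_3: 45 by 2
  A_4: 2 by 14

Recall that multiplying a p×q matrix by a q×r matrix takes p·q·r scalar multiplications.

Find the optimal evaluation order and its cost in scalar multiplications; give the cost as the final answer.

2068

Adjacent pairs: A_1A_2 = 19·12·45 = 10260; A_2A_3 = 12·45·2 = 1080; A_3A_4 = 45·2·14 = 1260.
Length 3: A_1..A_3: k=1: 0+1080+19·12·2=1536; k=2: 10260+0+19·45·2=11970 → min 1536 | A_2..A_4: k=2: 0+1260+12·45·14=8820; k=3: 1080+0+12·2·14=1416 → min 1416.
Length 4: A_1..A_4: k=1: 0+1416+19·12·14=4608; k=2: 10260+1260+19·45·14=23490; k=3: 1536+0+19·2·14=2068 → min 2068.
Optimal parenthesization: ((A_1 · (A_2 · A_3)) · A_4) with cost 2068.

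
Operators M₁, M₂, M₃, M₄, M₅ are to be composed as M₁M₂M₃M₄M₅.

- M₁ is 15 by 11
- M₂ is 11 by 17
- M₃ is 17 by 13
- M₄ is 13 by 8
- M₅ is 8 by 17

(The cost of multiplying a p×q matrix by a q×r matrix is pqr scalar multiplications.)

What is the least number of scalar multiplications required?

6624

Adjacent pairs: M₁M₂ = 15·11·17 = 2805; M₂M₃ = 11·17·13 = 2431; M₃M₄ = 17·13·8 = 1768; M₄M₅ = 13·8·17 = 1768.
Length 3: M₁..M₃: k=1: 0+2431+15·11·13=4576; k=2: 2805+0+15·17·13=6120 → min 4576 | M₂..M₄: k=2: 0+1768+11·17·8=3264; k=3: 2431+0+11·13·8=3575 → min 3264 | M₃..M₅: k=3: 0+1768+17·13·17=5525; k=4: 1768+0+17·8·17=4080 → min 4080.
Length 4: M₁..M₄: k=1: 0+3264+15·11·8=4584; k=2: 2805+1768+15·17·8=6613; k=3: 4576+0+15·13·8=6136 → min 4584 | M₂..M₅: k=2: 0+4080+11·17·17=7259; k=3: 2431+1768+11·13·17=6630; k=4: 3264+0+11·8·17=4760 → min 4760.
Length 5: M₁..M₅: k=1: 0+4760+15·11·17=7565; k=2: 2805+4080+15·17·17=11220; k=3: 4576+1768+15·13·17=9659; k=4: 4584+0+15·8·17=6624 → min 6624.
Optimal order: ((M₁(M₂(M₃M₄)))M₅) with cost 6624.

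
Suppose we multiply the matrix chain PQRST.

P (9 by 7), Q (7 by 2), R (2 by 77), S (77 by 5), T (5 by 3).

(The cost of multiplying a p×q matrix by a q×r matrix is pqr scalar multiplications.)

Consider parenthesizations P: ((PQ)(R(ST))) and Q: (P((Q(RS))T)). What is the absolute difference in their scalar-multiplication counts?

663

Order P = ((PQ)(R(ST))): (PQ): 9×7 by 7×2 → 9×2, cost 9·7·2 = 126; (ST): 77×5 by 5×3 → 77×3, cost 77·5·3 = 1155; (R(ST)): 2×77 by 77×3 → 2×3, cost 2·77·3 = 462; cumulative 1617; ((PQ)(R(ST))): 9×2 by 2×3 → 9×3, cost 9·2·3 = 54; cumulative 1797. Total 1797.
Order Q = (P((Q(RS))T)): (RS): 2×77 by 77×5 → 2×5, cost 2·77·5 = 770; (Q(RS)): 7×2 by 2×5 → 7×5, cost 7·2·5 = 70; cumulative 840; ((Q(RS))T): 7×5 by 5×3 → 7×3, cost 7·5·3 = 105; cumulative 945; (P((Q(RS))T)): 9×7 by 7×3 → 9×3, cost 9·7·3 = 189; cumulative 1134. Total 1134.
Difference: |1797 − 1134| = 663.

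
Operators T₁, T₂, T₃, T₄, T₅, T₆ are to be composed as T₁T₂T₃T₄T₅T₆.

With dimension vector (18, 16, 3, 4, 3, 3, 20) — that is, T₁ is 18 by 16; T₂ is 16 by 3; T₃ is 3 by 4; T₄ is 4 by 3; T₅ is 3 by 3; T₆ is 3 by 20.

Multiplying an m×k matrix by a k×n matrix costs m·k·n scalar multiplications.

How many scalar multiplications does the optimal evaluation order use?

Adjacent pairs: T₁T₂ = 18·16·3 = 864; T₂T₃ = 16·3·4 = 192; T₃T₄ = 3·4·3 = 36; T₄T₅ = 4·3·3 = 36; T₅T₆ = 3·3·20 = 180.
Length 3: T₁..T₃: k=1: 0+192+18·16·4=1344; k=2: 864+0+18·3·4=1080 → min 1080 | T₂..T₄: k=2: 0+36+16·3·3=180; k=3: 192+0+16·4·3=384 → min 180 | T₃..T₅: k=3: 0+36+3·4·3=72; k=4: 36+0+3·3·3=63 → min 63 | T₄..T₆: k=4: 0+180+4·3·20=420; k=5: 36+0+4·3·20=276 → min 276.
Length 4: T₁..T₄: k=1: 0+180+18·16·3=1044; k=2: 864+36+18·3·3=1062; k=3: 1080+0+18·4·3=1296 → min 1044 | T₂..T₅: k=2: 0+63+16·3·3=207; k=3: 192+36+16·4·3=420; k=4: 180+0+16·3·3=324 → min 207 | T₃..T₆: k=3: 0+276+3·4·20=516; k=4: 36+180+3·3·20=396; k=5: 63+0+3·3·20=243 → min 243.
Length 5: T₁..T₅: k=1: 0+207+18·16·3=1071; k=2: 864+63+18·3·3=1089; k=3: 1080+36+18·4·3=1332; k=4: 1044+0+18·3·3=1206 → min 1071 | T₂..T₆: k=2: 0+243+16·3·20=1203; k=3: 192+276+16·4·20=1748; k=4: 180+180+16·3·20=1320; k=5: 207+0+16·3·20=1167 → min 1167.
Length 6: T₁..T₆: k=1: 0+1167+18·16·20=6927; k=2: 864+243+18·3·20=2187; k=3: 1080+276+18·4·20=2796; k=4: 1044+180+18·3·20=2304; k=5: 1071+0+18·3·20=2151 → min 2151.
Optimal order: ((T₁(T₂((T₃T₄)T₅)))T₆) with cost 2151.

2151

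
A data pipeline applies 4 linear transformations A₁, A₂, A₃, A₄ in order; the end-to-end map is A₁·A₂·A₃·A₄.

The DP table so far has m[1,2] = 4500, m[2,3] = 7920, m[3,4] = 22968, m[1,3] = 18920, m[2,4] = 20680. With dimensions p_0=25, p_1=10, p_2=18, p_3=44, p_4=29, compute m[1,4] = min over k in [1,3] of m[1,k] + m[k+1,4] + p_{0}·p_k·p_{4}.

m[1,4] = min over k∈[1,3] of m[1,k]+m[k+1,4]+p_{0}·p_k·p_{4}.
k=1: 0 + 20680 + 25·10·29 = 27930; k=2: 4500 + 22968 + 25·18·29 = 40518; k=3: 18920 + 0 + 25·44·29 = 50820.
Minimum: 27930 at k=1.

27930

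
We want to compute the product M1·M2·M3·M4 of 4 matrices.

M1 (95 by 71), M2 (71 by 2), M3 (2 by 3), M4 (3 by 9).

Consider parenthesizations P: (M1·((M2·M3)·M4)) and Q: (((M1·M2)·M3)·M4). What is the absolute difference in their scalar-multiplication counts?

Order P = (M1·((M2·M3)·M4)): (M2·M3): 71×2 by 2×3 → 71×3, cost 71·2·3 = 426; ((M2·M3)·M4): 71×3 by 3×9 → 71×9, cost 71·3·9 = 1917; cumulative 2343; (M1·((M2·M3)·M4)): 95×71 by 71×9 → 95×9, cost 95·71·9 = 60705; cumulative 63048. Total 63048.
Order Q = (((M1·M2)·M3)·M4): (M1·M2): 95×71 by 71×2 → 95×2, cost 95·71·2 = 13490; ((M1·M2)·M3): 95×2 by 2×3 → 95×3, cost 95·2·3 = 570; cumulative 14060; (((M1·M2)·M3)·M4): 95×3 by 3×9 → 95×9, cost 95·3·9 = 2565; cumulative 16625. Total 16625.
Difference: |63048 − 16625| = 46423.

46423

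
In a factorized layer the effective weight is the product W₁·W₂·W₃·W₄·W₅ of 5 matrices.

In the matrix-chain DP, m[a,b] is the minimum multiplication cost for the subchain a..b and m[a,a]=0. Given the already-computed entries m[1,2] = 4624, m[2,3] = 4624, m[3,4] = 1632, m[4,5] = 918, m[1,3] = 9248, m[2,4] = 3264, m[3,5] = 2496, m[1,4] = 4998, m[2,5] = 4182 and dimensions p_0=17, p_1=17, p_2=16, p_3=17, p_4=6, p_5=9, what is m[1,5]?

5916

m[1,5] = min over k∈[1,4] of m[1,k]+m[k+1,5]+p_{0}·p_k·p_{5}.
k=1: 0 + 4182 + 17·17·9 = 6783; k=2: 4624 + 2496 + 17·16·9 = 9568; k=3: 9248 + 918 + 17·17·9 = 12767; k=4: 4998 + 0 + 17·6·9 = 5916.
Minimum: 5916 at k=4.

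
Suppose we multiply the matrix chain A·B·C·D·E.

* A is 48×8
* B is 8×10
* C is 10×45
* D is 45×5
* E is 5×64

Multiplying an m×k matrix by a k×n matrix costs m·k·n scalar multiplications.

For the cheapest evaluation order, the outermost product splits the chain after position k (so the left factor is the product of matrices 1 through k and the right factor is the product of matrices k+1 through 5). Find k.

Adjacent pairs: AB = 48·8·10 = 3840; BC = 8·10·45 = 3600; CD = 10·45·5 = 2250; DE = 45·5·64 = 14400.
Length 3: A..C: k=1: 0+3600+48·8·45=20880; k=2: 3840+0+48·10·45=25440 → min 20880 | B..D: k=2: 0+2250+8·10·5=2650; k=3: 3600+0+8·45·5=5400 → min 2650 | C..E: k=3: 0+14400+10·45·64=43200; k=4: 2250+0+10·5·64=5450 → min 5450.
Length 4: A..D: k=1: 0+2650+48·8·5=4570; k=2: 3840+2250+48·10·5=8490; k=3: 20880+0+48·45·5=31680 → min 4570 | B..E: k=2: 0+5450+8·10·64=10570; k=3: 3600+14400+8·45·64=41040; k=4: 2650+0+8·5·64=5210 → min 5210.
Top-level splits: k=1: (A..A)·(B..E) → 0+5210+48·8·64 = 29786; k=2: (A..B)·(C..E) → 3840+5450+48·10·64 = 40010; k=3: (A..C)·(D..E) → 20880+14400+48·45·64 = 173520; k=4: (A..D)·(E..E) → 4570+0+48·5·64 = 19930.
Best split is after D, i.e. k = 4.

4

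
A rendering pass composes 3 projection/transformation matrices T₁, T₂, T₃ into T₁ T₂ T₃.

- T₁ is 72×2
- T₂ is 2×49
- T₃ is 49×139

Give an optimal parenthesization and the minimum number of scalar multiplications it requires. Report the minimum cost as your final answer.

33638

(T₁ (T₂ T₃)): cost 33638.
((T₁ T₂) T₃): cost 497448.
Optimal: (T₁ (T₂ T₃)) with cost 33638.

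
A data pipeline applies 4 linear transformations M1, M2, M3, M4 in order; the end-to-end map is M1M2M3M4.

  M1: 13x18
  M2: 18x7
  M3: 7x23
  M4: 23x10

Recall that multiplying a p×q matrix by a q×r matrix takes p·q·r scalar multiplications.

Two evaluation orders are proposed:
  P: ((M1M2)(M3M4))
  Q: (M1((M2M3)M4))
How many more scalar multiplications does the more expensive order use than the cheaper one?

Order P = ((M1M2)(M3M4)): (M1M2): 13×18 by 18×7 → 13×7, cost 13·18·7 = 1638; (M3M4): 7×23 by 23×10 → 7×10, cost 7·23·10 = 1610; ((M1M2)(M3M4)): 13×7 by 7×10 → 13×10, cost 13·7·10 = 910; cumulative 4158. Total 4158.
Order Q = (M1((M2M3)M4)): (M2M3): 18×7 by 7×23 → 18×23, cost 18·7·23 = 2898; ((M2M3)M4): 18×23 by 23×10 → 18×10, cost 18·23·10 = 4140; cumulative 7038; (M1((M2M3)M4)): 13×18 by 18×10 → 13×10, cost 13·18·10 = 2340; cumulative 9378. Total 9378.
Difference: |4158 − 9378| = 5220.

5220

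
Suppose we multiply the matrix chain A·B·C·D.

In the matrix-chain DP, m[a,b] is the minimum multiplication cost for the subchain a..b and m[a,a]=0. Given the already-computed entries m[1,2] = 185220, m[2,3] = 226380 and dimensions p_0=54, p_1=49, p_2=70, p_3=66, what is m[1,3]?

m[1,3] = min over k∈[1,2] of m[1,k]+m[k+1,3]+p_{0}·p_k·p_{3}.
k=1: 0 + 226380 + 54·49·66 = 401016; k=2: 185220 + 0 + 54·70·66 = 434700.
Minimum: 401016 at k=1.

401016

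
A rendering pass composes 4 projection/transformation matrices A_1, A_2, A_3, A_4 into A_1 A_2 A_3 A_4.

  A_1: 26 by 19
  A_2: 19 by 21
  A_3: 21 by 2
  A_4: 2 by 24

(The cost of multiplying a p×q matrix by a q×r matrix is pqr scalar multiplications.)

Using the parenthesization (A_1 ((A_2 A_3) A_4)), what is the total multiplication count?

13566

(A_2 A_3): 19×21 by 21×2 → 19×2, cost 19·21·2 = 798
((A_2 A_3) A_4): 19×2 by 2×24 → 19×24, cost 19·2·24 = 912; cumulative 1710
(A_1 ((A_2 A_3) A_4)): 26×19 by 19×24 → 26×24, cost 26·19·24 = 11856; cumulative 13566
Total: 13566 scalar multiplications.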